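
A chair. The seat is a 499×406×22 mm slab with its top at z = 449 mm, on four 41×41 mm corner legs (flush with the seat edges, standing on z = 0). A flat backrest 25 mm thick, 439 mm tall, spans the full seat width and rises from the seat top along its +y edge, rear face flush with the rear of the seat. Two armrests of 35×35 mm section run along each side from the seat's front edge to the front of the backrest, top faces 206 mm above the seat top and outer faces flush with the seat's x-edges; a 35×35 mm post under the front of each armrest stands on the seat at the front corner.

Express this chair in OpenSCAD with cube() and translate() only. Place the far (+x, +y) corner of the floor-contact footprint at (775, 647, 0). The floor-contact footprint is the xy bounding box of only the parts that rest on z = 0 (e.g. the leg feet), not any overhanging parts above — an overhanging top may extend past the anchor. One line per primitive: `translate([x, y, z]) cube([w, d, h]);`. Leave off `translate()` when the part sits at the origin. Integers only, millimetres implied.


// leg_h = 449 - 22 = 427
// arm post h = 206 - 35 = 171
translate([276, 241, 427]) cube([499, 406, 22]);
translate([276, 241, 0]) cube([41, 41, 427]);
translate([734, 241, 0]) cube([41, 41, 427]);
translate([276, 606, 0]) cube([41, 41, 427]);
translate([734, 606, 0]) cube([41, 41, 427]);
translate([276, 622, 449]) cube([499, 25, 439]);
translate([276, 241, 620]) cube([35, 381, 35]);
translate([740, 241, 620]) cube([35, 381, 35]);
translate([276, 241, 449]) cube([35, 35, 171]);
translate([740, 241, 449]) cube([35, 35, 171]);


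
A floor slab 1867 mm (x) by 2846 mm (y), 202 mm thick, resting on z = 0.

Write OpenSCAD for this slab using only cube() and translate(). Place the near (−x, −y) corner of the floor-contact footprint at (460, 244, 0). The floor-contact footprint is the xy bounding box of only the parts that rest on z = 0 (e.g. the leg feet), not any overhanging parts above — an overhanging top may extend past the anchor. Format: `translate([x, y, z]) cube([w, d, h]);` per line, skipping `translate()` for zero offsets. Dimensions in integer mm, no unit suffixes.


translate([460, 244, 0]) cube([1867, 2846, 202]);


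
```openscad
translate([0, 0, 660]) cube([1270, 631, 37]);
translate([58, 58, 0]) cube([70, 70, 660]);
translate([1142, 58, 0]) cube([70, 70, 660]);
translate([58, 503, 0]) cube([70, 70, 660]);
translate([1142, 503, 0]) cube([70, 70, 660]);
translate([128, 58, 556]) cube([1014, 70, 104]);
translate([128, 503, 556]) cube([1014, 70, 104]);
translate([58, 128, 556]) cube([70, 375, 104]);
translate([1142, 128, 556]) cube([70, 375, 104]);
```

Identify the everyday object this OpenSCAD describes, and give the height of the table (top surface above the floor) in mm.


A table. The table height is 697 mm.

A 1270×631×37 slab sits at z = 660 on four 70 mm square posts — a table. The top surface is at 660 + 37 = 697 mm.


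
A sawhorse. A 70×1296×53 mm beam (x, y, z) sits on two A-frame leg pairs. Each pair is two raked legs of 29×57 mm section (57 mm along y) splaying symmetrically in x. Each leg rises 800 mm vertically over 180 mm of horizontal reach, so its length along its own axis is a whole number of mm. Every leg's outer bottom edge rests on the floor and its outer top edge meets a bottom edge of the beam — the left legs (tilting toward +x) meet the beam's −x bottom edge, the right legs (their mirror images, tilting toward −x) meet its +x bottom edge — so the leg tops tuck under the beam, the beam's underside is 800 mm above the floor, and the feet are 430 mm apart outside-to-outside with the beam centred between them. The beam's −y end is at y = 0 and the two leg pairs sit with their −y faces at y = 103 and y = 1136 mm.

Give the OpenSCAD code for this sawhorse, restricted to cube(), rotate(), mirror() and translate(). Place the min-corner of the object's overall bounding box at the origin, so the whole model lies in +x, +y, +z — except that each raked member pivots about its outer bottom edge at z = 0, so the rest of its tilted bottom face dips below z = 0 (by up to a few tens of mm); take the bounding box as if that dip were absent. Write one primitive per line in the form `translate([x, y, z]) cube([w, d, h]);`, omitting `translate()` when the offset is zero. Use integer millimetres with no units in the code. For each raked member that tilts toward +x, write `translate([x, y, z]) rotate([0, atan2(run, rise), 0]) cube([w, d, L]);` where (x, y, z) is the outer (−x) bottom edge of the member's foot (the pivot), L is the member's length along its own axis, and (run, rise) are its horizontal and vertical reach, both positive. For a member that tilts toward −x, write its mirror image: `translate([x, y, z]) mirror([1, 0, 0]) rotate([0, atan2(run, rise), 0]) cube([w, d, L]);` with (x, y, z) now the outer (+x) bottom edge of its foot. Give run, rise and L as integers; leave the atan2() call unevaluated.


translate([180, 0, 800]) cube([70, 1296, 53]);
translate([0, 103, 0]) rotate([0, atan2(180, 800), 0]) cube([29, 57, 820]);
translate([430, 103, 0]) mirror([1, 0, 0]) rotate([0, atan2(180, 800), 0]) cube([29, 57, 820]);
translate([0, 1136, 0]) rotate([0, atan2(180, 800), 0]) cube([29, 57, 820]);
translate([430, 1136, 0]) mirror([1, 0, 0]) rotate([0, atan2(180, 800), 0]) cube([29, 57, 820]);


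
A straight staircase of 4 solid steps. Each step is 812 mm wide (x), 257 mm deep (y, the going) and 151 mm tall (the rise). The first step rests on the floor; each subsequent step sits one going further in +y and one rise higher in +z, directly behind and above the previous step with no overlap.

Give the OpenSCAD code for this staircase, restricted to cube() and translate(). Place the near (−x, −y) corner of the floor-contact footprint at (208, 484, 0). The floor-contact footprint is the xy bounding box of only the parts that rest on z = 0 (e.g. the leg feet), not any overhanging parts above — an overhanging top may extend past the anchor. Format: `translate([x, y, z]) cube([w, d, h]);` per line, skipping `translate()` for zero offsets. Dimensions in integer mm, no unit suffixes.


translate([208, 484, 0]) cube([812, 257, 151]);
translate([208, 741, 151]) cube([812, 257, 151]);
translate([208, 998, 302]) cube([812, 257, 151]);
translate([208, 1255, 453]) cube([812, 257, 151]);


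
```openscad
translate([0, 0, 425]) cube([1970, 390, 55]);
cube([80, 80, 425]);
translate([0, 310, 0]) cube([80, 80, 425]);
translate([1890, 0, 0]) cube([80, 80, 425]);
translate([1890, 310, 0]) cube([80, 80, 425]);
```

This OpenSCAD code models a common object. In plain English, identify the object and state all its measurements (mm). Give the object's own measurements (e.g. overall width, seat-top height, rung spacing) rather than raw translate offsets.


A bench: a 1970×390 mm seat slab, 55 mm thick, top at z = 480 mm, on four 80×80 mm square legs flush with the seat corners and standing on z = 0.


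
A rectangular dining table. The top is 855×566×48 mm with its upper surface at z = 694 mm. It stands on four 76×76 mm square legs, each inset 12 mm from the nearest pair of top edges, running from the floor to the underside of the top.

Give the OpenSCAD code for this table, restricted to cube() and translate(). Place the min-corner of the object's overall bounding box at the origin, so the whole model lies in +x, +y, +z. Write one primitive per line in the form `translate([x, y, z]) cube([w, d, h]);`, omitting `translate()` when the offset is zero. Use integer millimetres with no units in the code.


translate([0, 0, 646]) cube([855, 566, 48]);
translate([12, 12, 0]) cube([76, 76, 646]);
translate([767, 12, 0]) cube([76, 76, 646]);
translate([12, 478, 0]) cube([76, 76, 646]);
translate([767, 478, 0]) cube([76, 76, 646]);


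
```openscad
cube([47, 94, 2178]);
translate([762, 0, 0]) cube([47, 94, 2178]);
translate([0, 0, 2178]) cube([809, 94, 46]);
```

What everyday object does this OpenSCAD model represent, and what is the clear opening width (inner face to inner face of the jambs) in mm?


A door frame. The clear opening width is 715 mm.

Two 2178 mm tall posts with a header on top — a door frame. The left jamb is 47 mm wide at x = 0; the right jamb starts at x = 762. The clear opening is 762 − 47 = 715 mm.


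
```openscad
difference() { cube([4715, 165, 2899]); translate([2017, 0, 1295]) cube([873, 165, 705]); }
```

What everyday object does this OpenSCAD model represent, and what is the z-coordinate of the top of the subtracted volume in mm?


A wall with a window opening. The window head height is 2000 mm.

A wall with a rectangular opening subtracted — a window. Sill at z = 1295, opening 705 mm tall, so the head is at 1295 + 705 = 2000 mm.


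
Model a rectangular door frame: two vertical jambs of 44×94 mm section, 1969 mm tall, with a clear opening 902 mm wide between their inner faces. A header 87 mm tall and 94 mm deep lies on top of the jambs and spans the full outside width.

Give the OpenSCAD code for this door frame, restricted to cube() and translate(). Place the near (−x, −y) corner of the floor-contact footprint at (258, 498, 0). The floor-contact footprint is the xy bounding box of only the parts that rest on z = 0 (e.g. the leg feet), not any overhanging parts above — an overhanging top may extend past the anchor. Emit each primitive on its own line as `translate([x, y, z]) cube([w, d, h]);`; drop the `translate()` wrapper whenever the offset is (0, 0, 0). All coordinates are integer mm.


translate([258, 498, 0]) cube([44, 94, 1969]);
translate([1204, 498, 0]) cube([44, 94, 1969]);
translate([258, 498, 1969]) cube([990, 94, 87]);


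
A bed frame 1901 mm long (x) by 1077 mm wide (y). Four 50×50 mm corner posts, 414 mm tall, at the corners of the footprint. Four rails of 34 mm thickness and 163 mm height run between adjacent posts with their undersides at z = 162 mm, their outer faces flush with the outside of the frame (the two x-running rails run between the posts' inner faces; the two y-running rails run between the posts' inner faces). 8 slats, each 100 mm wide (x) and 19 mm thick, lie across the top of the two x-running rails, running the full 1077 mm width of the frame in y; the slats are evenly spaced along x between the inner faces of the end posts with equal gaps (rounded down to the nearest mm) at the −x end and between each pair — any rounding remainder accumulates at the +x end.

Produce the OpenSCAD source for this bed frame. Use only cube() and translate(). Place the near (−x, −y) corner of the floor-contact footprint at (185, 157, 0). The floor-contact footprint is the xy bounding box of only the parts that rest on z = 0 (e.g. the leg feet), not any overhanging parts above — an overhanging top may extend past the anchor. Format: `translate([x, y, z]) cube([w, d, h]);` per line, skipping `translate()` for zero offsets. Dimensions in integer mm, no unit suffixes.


// slat z = rail_z + rail_h = 162 + 163 = 325
// slat gap = ⌊(1801 − 8·100) / 9⌋ = 111
translate([185, 157, 0]) cube([50, 50, 414]);
translate([185, 1184, 0]) cube([50, 50, 414]);
translate([2036, 157, 0]) cube([50, 50, 414]);
translate([2036, 1184, 0]) cube([50, 50, 414]);
translate([235, 157, 162]) cube([1801, 34, 163]);
translate([235, 1200, 162]) cube([1801, 34, 163]);
translate([185, 207, 162]) cube([34, 977, 163]);
translate([2052, 207, 162]) cube([34, 977, 163]);
translate([346, 157, 325]) cube([100, 1077, 19]);
translate([557, 157, 325]) cube([100, 1077, 19]);
translate([768, 157, 325]) cube([100, 1077, 19]);
translate([979, 157, 325]) cube([100, 1077, 19]);
translate([1190, 157, 325]) cube([100, 1077, 19]);
translate([1401, 157, 325]) cube([100, 1077, 19]);
translate([1612, 157, 325]) cube([100, 1077, 19]);
translate([1823, 157, 325]) cube([100, 1077, 19]);


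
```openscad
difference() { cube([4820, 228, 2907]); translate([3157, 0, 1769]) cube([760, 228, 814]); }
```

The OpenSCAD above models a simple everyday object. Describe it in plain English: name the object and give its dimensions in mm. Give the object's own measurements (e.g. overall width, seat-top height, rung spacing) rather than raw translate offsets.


A wall 4820 mm long (x), 228 mm thick (y), 2907 mm tall, with a rectangular window opening cut through it. The opening is 760 mm wide and 814 mm tall; its sill is at z = 1769 mm and its near (−x) edge is 3157 mm from the wall's −x end. The opening passes through the full wall thickness.


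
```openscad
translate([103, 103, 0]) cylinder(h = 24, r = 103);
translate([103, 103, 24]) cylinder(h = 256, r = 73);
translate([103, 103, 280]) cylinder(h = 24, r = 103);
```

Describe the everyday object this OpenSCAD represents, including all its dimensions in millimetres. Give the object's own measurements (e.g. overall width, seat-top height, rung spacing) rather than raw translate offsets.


A spool: two coaxial disc flanges of radius 103 mm and thickness 24 mm, joined by a core cylinder of radius 73 mm and height 256 mm. The lower flange rests on z = 0 and the three cylinders share a vertical axis.


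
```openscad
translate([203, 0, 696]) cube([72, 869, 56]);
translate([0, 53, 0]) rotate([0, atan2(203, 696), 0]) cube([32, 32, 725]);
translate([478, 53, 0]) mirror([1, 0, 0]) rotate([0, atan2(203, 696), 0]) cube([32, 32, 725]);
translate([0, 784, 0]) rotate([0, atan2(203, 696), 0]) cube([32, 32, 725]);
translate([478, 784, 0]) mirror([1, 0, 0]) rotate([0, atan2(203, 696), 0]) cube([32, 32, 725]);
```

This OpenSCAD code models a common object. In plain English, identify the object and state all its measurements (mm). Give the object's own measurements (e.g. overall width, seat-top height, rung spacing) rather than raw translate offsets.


A sawhorse. A 72×869×56 mm beam (x, y, z) sits on two A-frame leg pairs. Each pair is two raked legs of 32×32 mm section (32 mm along y) splaying symmetrically in x. Each leg rises 696 mm vertically over 203 mm of horizontal reach and is 725 mm long along its own axis. Every leg's outer bottom edge rests on the floor and its outer top edge meets a bottom edge of the beam — the left legs (tilting toward +x) meet the beam's −x bottom edge, the right legs (their mirror images, tilting toward −x) meet its +x bottom edge — so the leg tops tuck under the beam, the beam's underside is 696 mm above the floor, and the feet are 478 mm apart outside-to-outside with the beam centred between them. The two leg pairs are set in 53 mm from either end of the beam.


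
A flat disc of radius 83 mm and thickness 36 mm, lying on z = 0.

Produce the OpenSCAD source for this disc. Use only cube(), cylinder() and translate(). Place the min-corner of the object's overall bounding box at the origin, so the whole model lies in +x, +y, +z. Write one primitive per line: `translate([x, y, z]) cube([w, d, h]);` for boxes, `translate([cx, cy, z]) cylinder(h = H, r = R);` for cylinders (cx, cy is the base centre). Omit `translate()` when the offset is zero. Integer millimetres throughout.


translate([83, 83, 0]) cylinder(h = 36, r = 83);


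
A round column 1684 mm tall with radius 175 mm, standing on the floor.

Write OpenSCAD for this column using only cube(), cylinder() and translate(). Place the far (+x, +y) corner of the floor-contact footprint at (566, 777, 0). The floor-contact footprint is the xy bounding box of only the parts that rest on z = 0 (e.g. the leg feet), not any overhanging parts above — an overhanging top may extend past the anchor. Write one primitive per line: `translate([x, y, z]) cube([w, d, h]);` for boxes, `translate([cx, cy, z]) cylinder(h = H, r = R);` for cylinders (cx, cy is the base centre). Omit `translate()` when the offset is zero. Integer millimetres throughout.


translate([391, 602, 0]) cylinder(h = 1684, r = 175);


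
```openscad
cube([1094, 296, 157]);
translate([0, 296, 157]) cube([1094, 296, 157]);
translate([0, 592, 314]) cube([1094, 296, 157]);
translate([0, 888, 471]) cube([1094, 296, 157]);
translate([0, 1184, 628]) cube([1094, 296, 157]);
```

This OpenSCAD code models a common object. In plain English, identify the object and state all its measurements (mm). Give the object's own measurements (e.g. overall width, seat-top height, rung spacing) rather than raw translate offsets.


A straight staircase of 5 solid steps. Each step is 1094 mm wide (x), 296 mm deep (y, the going) and 157 mm tall (the rise). The first step rests on the floor; each subsequent step sits one going further in +y and one rise higher in +z, directly behind and above the previous step with no overlap.


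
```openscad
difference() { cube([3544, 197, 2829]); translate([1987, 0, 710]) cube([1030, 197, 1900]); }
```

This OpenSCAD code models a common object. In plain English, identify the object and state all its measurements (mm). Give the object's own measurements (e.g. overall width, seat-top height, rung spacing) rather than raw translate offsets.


A wall 3544 mm long (x), 197 mm thick (y), 2829 mm tall, with a rectangular window opening cut through it. The opening is 1030 mm wide and 1900 mm tall; its sill is at z = 710 mm and its near (−x) edge is 1987 mm from the wall's −x end. The opening passes through the full wall thickness.


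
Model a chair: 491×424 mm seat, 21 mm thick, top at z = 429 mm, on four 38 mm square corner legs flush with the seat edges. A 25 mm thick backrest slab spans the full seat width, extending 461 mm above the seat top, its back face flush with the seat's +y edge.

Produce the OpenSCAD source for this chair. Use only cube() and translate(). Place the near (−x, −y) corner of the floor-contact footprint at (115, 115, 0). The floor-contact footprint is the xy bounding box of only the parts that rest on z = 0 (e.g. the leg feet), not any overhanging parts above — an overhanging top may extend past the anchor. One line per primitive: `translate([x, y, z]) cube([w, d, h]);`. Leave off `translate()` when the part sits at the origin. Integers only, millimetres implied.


// leg_h = 429 - 21 = 408
translate([115, 115, 408]) cube([491, 424, 21]);
translate([115, 115, 0]) cube([38, 38, 408]);
translate([568, 115, 0]) cube([38, 38, 408]);
translate([115, 501, 0]) cube([38, 38, 408]);
translate([568, 501, 0]) cube([38, 38, 408]);
translate([115, 514, 429]) cube([491, 25, 461]);


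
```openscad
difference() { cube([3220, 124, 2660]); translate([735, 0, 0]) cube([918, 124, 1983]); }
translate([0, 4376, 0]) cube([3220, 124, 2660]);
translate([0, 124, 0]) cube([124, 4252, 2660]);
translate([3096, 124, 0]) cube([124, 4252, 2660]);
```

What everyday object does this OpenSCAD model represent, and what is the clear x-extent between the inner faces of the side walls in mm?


A single room. The interior width is 2972 mm.

Four walls enclosing a rectangle with a door in the front wall — a room. Outside width 3220 minus two 124 mm walls gives 2972 mm.


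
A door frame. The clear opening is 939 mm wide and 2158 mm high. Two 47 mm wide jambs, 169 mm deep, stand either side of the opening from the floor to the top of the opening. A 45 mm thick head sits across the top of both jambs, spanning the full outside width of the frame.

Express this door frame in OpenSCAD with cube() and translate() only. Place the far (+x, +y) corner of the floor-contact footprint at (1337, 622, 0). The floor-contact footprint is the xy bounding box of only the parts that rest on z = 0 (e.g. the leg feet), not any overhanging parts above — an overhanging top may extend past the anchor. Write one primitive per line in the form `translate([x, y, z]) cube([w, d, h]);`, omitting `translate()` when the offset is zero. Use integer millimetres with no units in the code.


translate([304, 453, 0]) cube([47, 169, 2158]);
translate([1290, 453, 0]) cube([47, 169, 2158]);
translate([304, 453, 2158]) cube([1033, 169, 45]);


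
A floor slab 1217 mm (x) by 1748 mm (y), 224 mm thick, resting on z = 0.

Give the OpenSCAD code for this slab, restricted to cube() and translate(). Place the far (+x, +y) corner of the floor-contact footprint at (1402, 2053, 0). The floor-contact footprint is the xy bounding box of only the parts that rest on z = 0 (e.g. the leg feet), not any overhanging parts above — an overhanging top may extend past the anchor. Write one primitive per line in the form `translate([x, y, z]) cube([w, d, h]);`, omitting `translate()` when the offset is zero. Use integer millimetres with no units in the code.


translate([185, 305, 0]) cube([1217, 1748, 224]);


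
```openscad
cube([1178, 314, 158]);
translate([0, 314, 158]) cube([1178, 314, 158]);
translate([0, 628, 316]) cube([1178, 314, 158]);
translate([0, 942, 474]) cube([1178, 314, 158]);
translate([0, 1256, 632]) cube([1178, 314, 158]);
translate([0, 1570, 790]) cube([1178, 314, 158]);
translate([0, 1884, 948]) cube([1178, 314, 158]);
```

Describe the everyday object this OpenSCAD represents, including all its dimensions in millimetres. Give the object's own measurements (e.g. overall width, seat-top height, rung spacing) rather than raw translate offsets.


A straight staircase of 7 solid steps. Each step is 1178 mm wide (x), 314 mm deep (y, the going) and 158 mm tall (the rise). The first step rests on the floor; each subsequent step sits one going further in +y and one rise higher in +z, directly behind and above the previous step with no overlap.


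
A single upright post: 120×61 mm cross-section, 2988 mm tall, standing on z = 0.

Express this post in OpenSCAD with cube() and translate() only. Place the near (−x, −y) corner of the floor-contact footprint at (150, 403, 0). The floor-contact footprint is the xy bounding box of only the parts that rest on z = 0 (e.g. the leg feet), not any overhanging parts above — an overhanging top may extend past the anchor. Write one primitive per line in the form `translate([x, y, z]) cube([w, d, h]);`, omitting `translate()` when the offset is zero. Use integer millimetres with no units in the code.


translate([150, 403, 0]) cube([120, 61, 2988]);


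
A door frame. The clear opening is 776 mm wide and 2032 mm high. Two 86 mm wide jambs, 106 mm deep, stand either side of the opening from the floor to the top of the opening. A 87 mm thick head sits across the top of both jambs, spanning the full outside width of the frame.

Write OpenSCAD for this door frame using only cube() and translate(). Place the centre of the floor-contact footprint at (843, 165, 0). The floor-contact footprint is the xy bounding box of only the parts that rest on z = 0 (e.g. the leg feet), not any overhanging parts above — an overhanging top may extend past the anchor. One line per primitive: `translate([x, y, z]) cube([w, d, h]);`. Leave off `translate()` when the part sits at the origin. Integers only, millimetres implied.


translate([369, 112, 0]) cube([86, 106, 2032]);
translate([1231, 112, 0]) cube([86, 106, 2032]);
translate([369, 112, 2032]) cube([948, 106, 87]);


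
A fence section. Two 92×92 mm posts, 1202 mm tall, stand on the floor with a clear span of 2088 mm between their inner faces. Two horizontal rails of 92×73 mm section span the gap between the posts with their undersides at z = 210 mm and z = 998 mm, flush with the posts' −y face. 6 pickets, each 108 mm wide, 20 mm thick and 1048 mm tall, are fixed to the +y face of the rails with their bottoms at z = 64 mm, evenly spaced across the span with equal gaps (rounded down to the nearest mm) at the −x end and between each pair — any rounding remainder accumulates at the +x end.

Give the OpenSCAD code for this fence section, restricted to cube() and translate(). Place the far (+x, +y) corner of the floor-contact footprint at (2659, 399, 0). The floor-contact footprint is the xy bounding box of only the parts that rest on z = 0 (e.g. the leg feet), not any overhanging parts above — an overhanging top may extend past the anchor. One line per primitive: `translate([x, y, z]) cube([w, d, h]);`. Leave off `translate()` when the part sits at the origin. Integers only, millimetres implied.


translate([387, 307, 0]) cube([92, 92, 1202]);
translate([2567, 307, 0]) cube([92, 92, 1202]);
translate([479, 307, 210]) cube([2088, 92, 73]);
translate([479, 307, 998]) cube([2088, 92, 73]);
translate([684, 399, 64]) cube([108, 20, 1048]);
translate([997, 399, 64]) cube([108, 20, 1048]);
translate([1310, 399, 64]) cube([108, 20, 1048]);
translate([1623, 399, 64]) cube([108, 20, 1048]);
translate([1936, 399, 64]) cube([108, 20, 1048]);
translate([2249, 399, 64]) cube([108, 20, 1048]);


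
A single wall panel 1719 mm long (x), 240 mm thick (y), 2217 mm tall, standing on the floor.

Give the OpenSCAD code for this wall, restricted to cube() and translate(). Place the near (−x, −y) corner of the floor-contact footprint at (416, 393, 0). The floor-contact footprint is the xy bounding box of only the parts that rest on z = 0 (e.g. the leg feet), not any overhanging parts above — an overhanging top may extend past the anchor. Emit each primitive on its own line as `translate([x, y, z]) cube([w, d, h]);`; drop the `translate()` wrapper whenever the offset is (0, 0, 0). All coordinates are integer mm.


translate([416, 393, 0]) cube([1719, 240, 2217]);


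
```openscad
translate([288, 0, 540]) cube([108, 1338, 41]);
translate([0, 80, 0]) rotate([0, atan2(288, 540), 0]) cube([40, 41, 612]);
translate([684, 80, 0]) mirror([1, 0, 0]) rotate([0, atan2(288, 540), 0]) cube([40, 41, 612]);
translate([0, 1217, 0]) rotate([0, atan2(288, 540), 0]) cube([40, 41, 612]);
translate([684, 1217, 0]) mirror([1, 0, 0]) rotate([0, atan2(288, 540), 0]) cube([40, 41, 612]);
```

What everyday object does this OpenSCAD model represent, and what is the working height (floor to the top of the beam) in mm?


A sawhorse. The overall height is 581 mm.

A beam across two mirrored pairs of raked legs — a sawhorse. The beam's underside is at z = 540 (matching the legs' vertical rise in atan2(288, 540)) and the beam is 41 mm tall, so its top is at 540 + 41 = 581 mm. The raked legs top out at the beam's underside, so that is the highest point.


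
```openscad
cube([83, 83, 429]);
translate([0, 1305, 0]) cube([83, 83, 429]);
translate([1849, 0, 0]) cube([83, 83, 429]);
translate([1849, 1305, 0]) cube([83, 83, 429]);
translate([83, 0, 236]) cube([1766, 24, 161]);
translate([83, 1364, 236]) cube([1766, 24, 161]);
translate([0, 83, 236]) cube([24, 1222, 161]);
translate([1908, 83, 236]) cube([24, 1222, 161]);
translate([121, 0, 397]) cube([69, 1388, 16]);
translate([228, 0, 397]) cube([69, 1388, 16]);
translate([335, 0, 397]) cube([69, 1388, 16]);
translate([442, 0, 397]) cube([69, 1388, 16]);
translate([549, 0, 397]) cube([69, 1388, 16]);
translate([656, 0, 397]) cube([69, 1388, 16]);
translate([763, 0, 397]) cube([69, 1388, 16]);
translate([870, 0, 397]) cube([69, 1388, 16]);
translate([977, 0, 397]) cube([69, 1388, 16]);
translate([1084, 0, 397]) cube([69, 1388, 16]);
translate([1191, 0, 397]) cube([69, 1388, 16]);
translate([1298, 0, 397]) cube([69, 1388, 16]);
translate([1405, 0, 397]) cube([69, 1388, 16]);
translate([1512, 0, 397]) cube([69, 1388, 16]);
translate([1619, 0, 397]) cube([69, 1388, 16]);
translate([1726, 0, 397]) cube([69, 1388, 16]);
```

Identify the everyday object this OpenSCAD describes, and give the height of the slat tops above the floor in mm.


A bed frame. The slat-top height is 413 mm.

Four posts, four rails, and a row of slats — a bed frame. Slats sit on the rails at z = 236 + 161 = 397; with slat thickness 16, the top is 413 mm.


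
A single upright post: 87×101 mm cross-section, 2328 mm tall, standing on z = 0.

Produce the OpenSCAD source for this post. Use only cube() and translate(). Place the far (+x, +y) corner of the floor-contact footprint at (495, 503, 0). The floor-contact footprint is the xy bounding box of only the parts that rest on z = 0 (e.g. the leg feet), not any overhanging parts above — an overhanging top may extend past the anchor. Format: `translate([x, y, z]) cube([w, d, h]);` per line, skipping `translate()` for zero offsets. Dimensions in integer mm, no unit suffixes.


translate([408, 402, 0]) cube([87, 101, 2328]);


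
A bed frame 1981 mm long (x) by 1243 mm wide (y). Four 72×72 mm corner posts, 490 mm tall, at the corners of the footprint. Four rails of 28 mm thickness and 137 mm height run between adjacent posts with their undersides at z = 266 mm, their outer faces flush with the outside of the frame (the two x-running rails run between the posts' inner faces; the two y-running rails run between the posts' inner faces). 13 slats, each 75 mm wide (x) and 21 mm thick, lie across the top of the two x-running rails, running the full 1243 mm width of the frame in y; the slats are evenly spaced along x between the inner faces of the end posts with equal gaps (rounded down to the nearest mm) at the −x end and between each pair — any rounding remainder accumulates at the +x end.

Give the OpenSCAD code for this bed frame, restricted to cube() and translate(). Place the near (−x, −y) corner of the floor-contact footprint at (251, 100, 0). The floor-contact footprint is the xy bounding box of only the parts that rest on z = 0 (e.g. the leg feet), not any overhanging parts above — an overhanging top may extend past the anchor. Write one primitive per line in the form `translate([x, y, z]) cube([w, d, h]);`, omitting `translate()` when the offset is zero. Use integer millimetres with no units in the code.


translate([251, 100, 0]) cube([72, 72, 490]);
translate([251, 1271, 0]) cube([72, 72, 490]);
translate([2160, 100, 0]) cube([72, 72, 490]);
translate([2160, 1271, 0]) cube([72, 72, 490]);
translate([323, 100, 266]) cube([1837, 28, 137]);
translate([323, 1315, 266]) cube([1837, 28, 137]);
translate([251, 172, 266]) cube([28, 1099, 137]);
translate([2204, 172, 266]) cube([28, 1099, 137]);
translate([384, 100, 403]) cube([75, 1243, 21]);
translate([520, 100, 403]) cube([75, 1243, 21]);
translate([656, 100, 403]) cube([75, 1243, 21]);
translate([792, 100, 403]) cube([75, 1243, 21]);
translate([928, 100, 403]) cube([75, 1243, 21]);
translate([1064, 100, 403]) cube([75, 1243, 21]);
translate([1200, 100, 403]) cube([75, 1243, 21]);
translate([1336, 100, 403]) cube([75, 1243, 21]);
translate([1472, 100, 403]) cube([75, 1243, 21]);
translate([1608, 100, 403]) cube([75, 1243, 21]);
translate([1744, 100, 403]) cube([75, 1243, 21]);
translate([1880, 100, 403]) cube([75, 1243, 21]);
translate([2016, 100, 403]) cube([75, 1243, 21]);


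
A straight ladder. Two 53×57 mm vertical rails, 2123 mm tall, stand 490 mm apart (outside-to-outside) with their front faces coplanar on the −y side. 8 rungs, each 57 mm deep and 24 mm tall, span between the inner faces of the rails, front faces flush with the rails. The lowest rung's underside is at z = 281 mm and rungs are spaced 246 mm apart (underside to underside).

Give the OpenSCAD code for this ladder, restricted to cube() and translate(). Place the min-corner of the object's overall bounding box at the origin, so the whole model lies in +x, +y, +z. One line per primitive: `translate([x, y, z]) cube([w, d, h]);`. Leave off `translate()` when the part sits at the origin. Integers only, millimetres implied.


// rung span = 490 - 2*53 = 384
// rung[k] z = 281 + k*246
cube([53, 57, 2123]);
translate([437, 0, 0]) cube([53, 57, 2123]);
translate([53, 0, 281]) cube([384, 57, 24]);
translate([53, 0, 527]) cube([384, 57, 24]);
translate([53, 0, 773]) cube([384, 57, 24]);
translate([53, 0, 1019]) cube([384, 57, 24]);
translate([53, 0, 1265]) cube([384, 57, 24]);
translate([53, 0, 1511]) cube([384, 57, 24]);
translate([53, 0, 1757]) cube([384, 57, 24]);
translate([53, 0, 2003]) cube([384, 57, 24]);


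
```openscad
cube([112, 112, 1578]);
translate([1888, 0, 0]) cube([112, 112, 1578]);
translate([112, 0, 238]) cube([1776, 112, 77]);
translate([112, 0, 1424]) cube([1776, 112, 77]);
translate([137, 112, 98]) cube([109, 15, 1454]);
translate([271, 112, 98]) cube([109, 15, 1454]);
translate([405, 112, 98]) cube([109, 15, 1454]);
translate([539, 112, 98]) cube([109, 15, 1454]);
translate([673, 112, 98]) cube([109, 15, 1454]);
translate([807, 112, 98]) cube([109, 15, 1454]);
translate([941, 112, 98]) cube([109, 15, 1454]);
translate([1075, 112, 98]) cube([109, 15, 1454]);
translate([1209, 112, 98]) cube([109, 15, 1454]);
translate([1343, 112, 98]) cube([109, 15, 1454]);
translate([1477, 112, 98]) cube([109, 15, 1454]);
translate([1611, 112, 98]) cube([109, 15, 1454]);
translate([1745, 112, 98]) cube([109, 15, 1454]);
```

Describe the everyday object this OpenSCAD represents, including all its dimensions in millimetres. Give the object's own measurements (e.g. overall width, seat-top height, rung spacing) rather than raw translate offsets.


A fence section. Two 112×112 mm posts, 1578 mm tall, stand on the floor with a clear span of 1776 mm between their inner faces. Two horizontal rails of 112×77 mm section span the gap between the posts with their undersides at z = 238 mm and z = 1424 mm, flush with the posts' −y face. 13 pickets, each 109 mm wide, 15 mm thick and 1454 mm tall, are fixed to the +y face of the rails with their bottoms at z = 98 mm, spaced across the span with a 25 mm gap after the −x post and between neighbouring pickets, with 34 mm left before the +x post.


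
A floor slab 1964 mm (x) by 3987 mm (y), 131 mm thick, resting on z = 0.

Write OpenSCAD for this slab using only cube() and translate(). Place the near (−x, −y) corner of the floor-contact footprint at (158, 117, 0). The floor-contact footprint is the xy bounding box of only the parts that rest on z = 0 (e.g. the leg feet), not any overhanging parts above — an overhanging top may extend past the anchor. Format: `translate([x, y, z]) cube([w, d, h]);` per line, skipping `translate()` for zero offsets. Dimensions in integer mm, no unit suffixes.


translate([158, 117, 0]) cube([1964, 3987, 131]);


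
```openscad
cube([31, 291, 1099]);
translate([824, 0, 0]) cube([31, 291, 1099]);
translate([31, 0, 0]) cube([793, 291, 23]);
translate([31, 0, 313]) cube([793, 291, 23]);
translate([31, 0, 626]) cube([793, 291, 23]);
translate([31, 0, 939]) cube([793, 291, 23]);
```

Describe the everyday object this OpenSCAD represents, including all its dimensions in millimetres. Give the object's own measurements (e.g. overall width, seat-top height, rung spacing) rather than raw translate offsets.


An open bookshelf. Two side panels, each 31 mm thick, 291 mm deep and 1099 mm tall, stand 855 mm apart (outside-to-outside). Between them sit 4 shelves, each 23 mm thick and 291 mm deep, spanning the full gap between the sides. The bottom shelf rests on the floor (its underside at z = 0) and the clear gap between one shelf's top and the next shelf's underside is 290 mm.


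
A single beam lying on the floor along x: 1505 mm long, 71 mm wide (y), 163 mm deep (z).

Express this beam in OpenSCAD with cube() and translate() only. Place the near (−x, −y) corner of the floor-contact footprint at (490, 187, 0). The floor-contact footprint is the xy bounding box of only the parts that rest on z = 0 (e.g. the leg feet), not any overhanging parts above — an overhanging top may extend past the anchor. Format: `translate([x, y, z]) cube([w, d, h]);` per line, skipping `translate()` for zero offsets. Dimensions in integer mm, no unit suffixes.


translate([490, 187, 0]) cube([1505, 71, 163]);


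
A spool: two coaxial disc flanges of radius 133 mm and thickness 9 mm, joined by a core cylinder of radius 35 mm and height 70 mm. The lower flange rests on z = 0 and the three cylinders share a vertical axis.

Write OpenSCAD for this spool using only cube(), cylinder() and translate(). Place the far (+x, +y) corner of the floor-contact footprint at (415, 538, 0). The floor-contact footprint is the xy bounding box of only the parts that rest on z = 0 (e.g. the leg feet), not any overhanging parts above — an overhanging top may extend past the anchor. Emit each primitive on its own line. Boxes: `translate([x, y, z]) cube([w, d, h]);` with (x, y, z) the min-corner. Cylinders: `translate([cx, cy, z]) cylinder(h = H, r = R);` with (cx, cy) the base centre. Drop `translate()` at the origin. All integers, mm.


translate([282, 405, 0]) cylinder(h = 9, r = 133);
translate([282, 405, 9]) cylinder(h = 70, r = 35);
translate([282, 405, 79]) cylinder(h = 9, r = 133);


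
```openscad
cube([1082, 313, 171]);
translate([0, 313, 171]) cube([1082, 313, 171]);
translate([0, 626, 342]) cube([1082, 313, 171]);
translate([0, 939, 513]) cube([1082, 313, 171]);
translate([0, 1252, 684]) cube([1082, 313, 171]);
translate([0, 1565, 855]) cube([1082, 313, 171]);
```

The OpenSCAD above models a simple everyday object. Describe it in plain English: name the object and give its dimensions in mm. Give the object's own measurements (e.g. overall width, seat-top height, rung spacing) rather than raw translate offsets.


A straight staircase of 6 solid steps. Each step is 1082 mm wide (x), 313 mm deep (y, the going) and 171 mm tall (the rise). The first step rests on the floor; each subsequent step sits one going further in +y and one rise higher in +z, directly behind and above the previous step with no overlap.


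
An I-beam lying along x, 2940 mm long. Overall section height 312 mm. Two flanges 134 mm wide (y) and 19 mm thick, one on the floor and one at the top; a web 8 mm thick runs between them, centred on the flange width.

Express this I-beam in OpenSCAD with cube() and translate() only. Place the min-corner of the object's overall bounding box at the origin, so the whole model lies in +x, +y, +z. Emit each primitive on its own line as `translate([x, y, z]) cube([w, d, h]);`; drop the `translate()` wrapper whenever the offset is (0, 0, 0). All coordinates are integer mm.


cube([2940, 134, 19]);
translate([0, 63, 19]) cube([2940, 8, 274]);
translate([0, 0, 293]) cube([2940, 134, 19]);


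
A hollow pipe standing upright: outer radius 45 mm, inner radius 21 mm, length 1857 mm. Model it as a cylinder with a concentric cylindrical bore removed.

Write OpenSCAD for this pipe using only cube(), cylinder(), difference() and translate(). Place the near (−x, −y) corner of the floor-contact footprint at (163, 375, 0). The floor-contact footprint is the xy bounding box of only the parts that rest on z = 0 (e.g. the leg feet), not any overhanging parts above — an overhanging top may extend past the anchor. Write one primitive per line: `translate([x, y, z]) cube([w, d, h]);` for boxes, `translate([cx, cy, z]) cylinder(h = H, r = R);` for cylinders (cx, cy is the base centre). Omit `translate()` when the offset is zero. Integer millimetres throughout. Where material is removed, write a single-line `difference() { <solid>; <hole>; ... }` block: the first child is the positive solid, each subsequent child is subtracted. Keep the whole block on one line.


difference() { translate([208, 420, 0]) cylinder(h = 1857, r = 45); translate([208, 420, 0]) cylinder(h = 1857, r = 21); }


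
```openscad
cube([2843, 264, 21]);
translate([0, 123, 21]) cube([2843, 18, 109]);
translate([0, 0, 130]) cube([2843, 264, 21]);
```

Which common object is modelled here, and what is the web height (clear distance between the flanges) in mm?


An I-beam. The web height is 109 mm.

Two wide flanges with a thin centred web — an I-beam. Overall 151 mm minus two 21 mm flanges gives a web of 151 − 2·21 = 109 mm.


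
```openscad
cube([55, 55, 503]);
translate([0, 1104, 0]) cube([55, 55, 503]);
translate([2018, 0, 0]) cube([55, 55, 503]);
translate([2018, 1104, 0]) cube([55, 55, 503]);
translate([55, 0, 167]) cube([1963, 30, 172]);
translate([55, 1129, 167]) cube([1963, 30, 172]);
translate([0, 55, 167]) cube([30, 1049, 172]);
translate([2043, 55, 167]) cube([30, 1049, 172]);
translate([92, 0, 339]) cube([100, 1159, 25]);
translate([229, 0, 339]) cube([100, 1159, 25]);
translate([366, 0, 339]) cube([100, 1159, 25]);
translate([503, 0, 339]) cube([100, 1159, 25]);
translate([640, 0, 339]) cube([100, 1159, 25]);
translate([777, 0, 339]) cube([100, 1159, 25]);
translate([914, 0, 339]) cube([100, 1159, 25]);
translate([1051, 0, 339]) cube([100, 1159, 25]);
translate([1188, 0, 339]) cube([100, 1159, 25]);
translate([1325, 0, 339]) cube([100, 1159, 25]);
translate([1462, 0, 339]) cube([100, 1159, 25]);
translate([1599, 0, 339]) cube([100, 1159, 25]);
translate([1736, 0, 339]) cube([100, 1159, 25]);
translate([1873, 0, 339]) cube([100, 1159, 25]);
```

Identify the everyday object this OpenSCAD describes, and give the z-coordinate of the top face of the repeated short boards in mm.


A bed frame. The slat-top height is 364 mm.

Four posts, four rails, and a row of slats — a bed frame. Slats sit on the rails at z = 167 + 172 = 339; with slat thickness 25, the top is 364 mm.
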